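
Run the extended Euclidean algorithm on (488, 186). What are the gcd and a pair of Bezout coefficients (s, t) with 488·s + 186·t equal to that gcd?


Euclidean algorithm on (488, 186) — divide until remainder is 0:
  488 = 2 · 186 + 116
  186 = 1 · 116 + 70
  116 = 1 · 70 + 46
  70 = 1 · 46 + 24
  46 = 1 · 24 + 22
  24 = 1 · 22 + 2
  22 = 11 · 2 + 0
gcd(488, 186) = 2.
Track Bezout coefficients alongside the remainders: start with r₀ = 488 = a·1 + b·0 (s = 1, t = 0) and r₁ = 186 = a·0 + b·1 (s = 0, t = 1); each new remainder r_{k+1} = r_{k-1} − q_k·r_k inherits s_{k+1} = s_{k-1} − q_k·s_k, t_{k+1} = t_{k-1} − q_k·t_k, so r_k = a·s_k + b·t_k at every step:
  q = 2: r = 116, s = 1 − 2·0 = 1, t = 0 − 2·1 = -2  (check: 488·1 + 186·(-2) = 116)
  q = 1: r = 70, s = 0 − 1·1 = -1, t = 1 − 1·(-2) = 3  (check: 488·(-1) + 186·3 = 70)
  q = 1: r = 46, s = 1 − 1·(-1) = 2, t = -2 − 1·3 = -5  (check: 488·2 + 186·(-5) = 46)
  q = 1: r = 24, s = -1 − 1·2 = -3, t = 3 − 1·(-5) = 8  (check: 488·(-3) + 186·8 = 24)
  q = 1: r = 22, s = 2 − 1·(-3) = 5, t = -5 − 1·8 = -13  (check: 488·5 + 186·(-13) = 22)
  q = 1: r = 2, s = -3 − 1·5 = -8, t = 8 − 1·(-13) = 21  (check: 488·(-8) + 186·21 = 2)
The row with r = 2 (the gcd) gives the Bezout coefficients s = -8, t = 21.
Result: 488 · (-8) + 186 · (21) = 2.

gcd(488, 186) = 2; s = -8, t = 21 (check: 488·(-8) + 186·21 = 2).


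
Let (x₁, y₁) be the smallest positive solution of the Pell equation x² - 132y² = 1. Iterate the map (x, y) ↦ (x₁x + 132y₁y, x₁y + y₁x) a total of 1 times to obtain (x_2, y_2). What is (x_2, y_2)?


Step 1: Find the fundamental solution (x₁, y₁) of x² - 132y² = 1.
  Expand √132 as a continued fraction. a₀ = ⌊√132⌋ = 11; iterate m_{k+1} = d_k·a_k − m_k, d_{k+1} = (132 − m_{k+1}²)/d_k, a_{k+1} = ⌊(a₀ + m_{k+1})/d_{k+1}⌋ (starting m₀ = 0, d₀ = 1), with convergents p_k = a_k·p_{k-1} + p_{k-2}, q_k = a_k·q_{k-1} + q_{k-2} (p₋₁ = 1, q₋₁ = 0):
  k = 0: a₀ = 11; p₀/q₀ = 11/1; p₀² − 132·q₀² = 121 − 132 = -11.
  k = 1: m = 11, d = 11, a = ⌊(11 + 11)/11⌋ = 2; p/q = (2·11 + 1)/(2·1 + 0) = 23/2; p² − 132·q² = 529 − 528 = 1.
  The first convergent with p² − 132·q² = 1 gives the fundamental solution (x₁, y₁) = (23, 2).
Step 2: Apply the recurrence (x_{n+1}, y_{n+1}) = (x₁x_n + 132y₁y_n, x₁y_n + y₁x_n) repeatedly.
  From (x_1, y_1) = (23, 2): x_2 = 23·23 + 132·2·2 = 1057; y_2 = 23·2 + 2·23 = 92.
Step 3: Verify x_2² - 132·y_2² = 1117249 - 1117248 = 1 (should be 1). ✓

(x_1, y_1) = (23, 2); (x_2, y_2) = (1057, 92).


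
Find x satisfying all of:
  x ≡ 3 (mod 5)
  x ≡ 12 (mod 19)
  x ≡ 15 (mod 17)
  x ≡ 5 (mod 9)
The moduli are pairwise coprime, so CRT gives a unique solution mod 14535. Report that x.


Product of moduli M = 5 · 19 · 17 · 9 = 14535.
Merge one congruence at a time:
  Start: x ≡ 3 (mod 5).
  Combine with x ≡ 12 (mod 19); new modulus lcm = 95.
    Write x = 3 + 5·t and substitute into x ≡ 12 (mod 19): 5·t ≡ 12 − 3 = 9 (mod 19).
    The inverse of 5 mod 19 is 4 (since 5·4 = 20 = 1·19 + 1), so t ≡ 4·9 = 36 ≡ 17 (mod 19).
    Then x = 3 + 5·17 = 88, valid modulo lcm(5, 19) = 95: x ≡ 88 (mod 95).
  Combine with x ≡ 15 (mod 17); new modulus lcm = 1615.
    Write x = 88 + 95·t and substitute into x ≡ 15 (mod 17): 95·t ≡ 15 − 88 = -73 (mod 17).
    Reduce coefficients mod 17: 10·t ≡ 12 (mod 17).
    The inverse of 10 mod 17 is 12 (since 10·12 = 120 = 7·17 + 1), so t ≡ 12·12 = 144 ≡ 8 (mod 17).
    Then x = 88 + 95·8 = 848, valid modulo lcm(95, 17) = 1615: x ≡ 848 (mod 1615).
  Combine with x ≡ 5 (mod 9); new modulus lcm = 14535.
    Write x = 848 + 1615·t and substitute into x ≡ 5 (mod 9): 1615·t ≡ 5 − 848 = -843 (mod 9).
    Reduce coefficients mod 9: 4·t ≡ 3 (mod 9).
    The inverse of 4 mod 9 is 7 (since 4·7 = 28 = 3·9 + 1), so t ≡ 7·3 = 21 ≡ 3 (mod 9).
    Then x = 848 + 1615·3 = 5693, valid modulo lcm(1615, 9) = 14535: x ≡ 5693 (mod 14535).
Verify against each original: 5693 mod 5 = 3, 5693 mod 19 = 12, 5693 mod 17 = 15, 5693 mod 9 = 5.

x ≡ 5693 (mod 14535).


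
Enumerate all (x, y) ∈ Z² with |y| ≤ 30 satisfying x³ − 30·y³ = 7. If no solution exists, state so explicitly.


The equation is x³ - 30y³ = 7. For fixed y, x³ = 30·y³ + 7, so a solution requires the RHS to be a perfect cube.
Strategy: iterate y from -30 to 30, compute RHS = 30·y³ + 7, and check whether it is a (positive or negative) perfect cube.
Check small values of y:
  y = 0: RHS = 7 is not a perfect cube.
  y = 1: RHS = 37 is not a perfect cube.
  y = -1: RHS = -23 is not a perfect cube.
  y = 2: RHS = 247 is not a perfect cube.
  y = -2: RHS = -233 is not a perfect cube.
  y = 3: RHS = 817 is not a perfect cube.
  y = -3: RHS = -803 is not a perfect cube.
Continuing the search up to |y| = 30 finds no solutions either.
No (x, y) in the scanned range satisfies the equation.

No integer solutions with |y| ≤ 30.


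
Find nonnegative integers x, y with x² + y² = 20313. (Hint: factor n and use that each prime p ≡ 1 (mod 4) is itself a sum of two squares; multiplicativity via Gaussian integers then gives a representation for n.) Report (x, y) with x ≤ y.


Step 1: Factor n = 20313 = 3^2 · 37 · 61.
Step 2: Check the mod-4 condition on each prime factor: 3 ≡ 3 (mod 4), exponent 2 (must be even); 37 ≡ 1 (mod 4), exponent 1; 61 ≡ 1 (mod 4), exponent 1.
All primes ≡ 3 (mod 4) appear to even exponent (or don't appear), so by the two-squares theorem n IS expressible as a sum of two squares.
Step 3: Build a representation. Group n = k² · m with k = 3 and m = 37 · 61 = 2257 (a product of primes ≡ 1 (mod 4)); a representation of m scales to one of n via (k·x)² + (k·y)² = k²(x² + y²). Each prime p ≡ 1 (mod 4) is itself a sum of two squares; find a² by testing p − a² for a perfect square:
  37: 37 − 1² = 36 = 6² ⇒ 37 = 1² + 6².
  61: 61 − 1² = 60, 61 − 2² = 57, 61 − 3² = 52, 61 − 4² = 45, 61 − 5² = 36 = 6² ⇒ 61 = 5² + 6².
  Combine using the Brahmagupta–Fibonacci identity (a² + b²)(c² + d²) = (ac − bd)² + (ad + bc)² = (ac + bd)² + (ad − bc)²:
  37 · 61 = 2257: from (1² + 6²)(5² + 6²), take (1·5 − 6·6, 1·6 + 6·5) = (5 − 36, 6 + 30) = (-31, 36); dropping signs (only squares matter) gives (31, 36); check 31² + 36² = 961 + 1296 = 2257 ✓.
  Scale by k = 3: (3·31, 3·36) = (93, 108).
Step 4: Order so x ≤ y and verify: 93² + 108² = 8649 + 11664 = 20313 = n. ✓

n = 20313 = 93² + 108² (one valid representation with x ≤ y).


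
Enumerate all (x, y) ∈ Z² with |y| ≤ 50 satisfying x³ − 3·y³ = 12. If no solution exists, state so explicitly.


The equation is x³ - 3y³ = 12. For fixed y, x³ = 3·y³ + 12, so a solution requires the RHS to be a perfect cube.
Strategy: iterate y from -50 to 50, compute RHS = 3·y³ + 12, and check whether it is a (positive or negative) perfect cube.
Check small values of y:
  y = 0: RHS = 12 is not a perfect cube.
  y = 1: RHS = 15 is not a perfect cube.
  y = -1: RHS = 9 is not a perfect cube.
  y = 2: RHS = 36 is not a perfect cube.
  y = -2: RHS = -12 is not a perfect cube.
  y = 3: RHS = 93 is not a perfect cube.
  y = -3: RHS = -69 is not a perfect cube.
Continuing the search up to |y| = 50 finds no solutions either.
No (x, y) in the scanned range satisfies the equation.

No integer solutions with |y| ≤ 50.


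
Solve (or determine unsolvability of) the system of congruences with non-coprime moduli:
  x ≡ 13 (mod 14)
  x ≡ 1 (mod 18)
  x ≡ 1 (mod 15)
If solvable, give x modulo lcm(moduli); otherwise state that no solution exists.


Moduli 14, 18, 15 are not pairwise coprime, so CRT works modulo lcm(m_i) when all pairwise compatibility conditions hold.
Pairwise compatibility: gcd(m_i, m_j) must divide a_i - a_j for every pair.
Merge one congruence at a time:
  Start: x ≡ 13 (mod 14).
  Combine with x ≡ 1 (mod 18): gcd(14, 18) = 2; 1 - 13 = -12, which IS divisible by 2, so compatible.
    Write x = 13 + 14·t and substitute into x ≡ 1 (mod 18): 14·t ≡ 1 − 13 = -12 (mod 18).
    Divide the congruence (and modulus) by g = 2: 7·t ≡ -6 (mod 9).
    Reduce coefficients mod 9: 7·t ≡ 3 (mod 9).
    The inverse of 7 mod 9 is 4 (since 7·4 = 28 = 3·9 + 1), so t ≡ 4·3 = 12 ≡ 3 (mod 9).
    Then x = 13 + 14·3 = 55, valid modulo lcm(14, 18) = 126: x ≡ 55 (mod 126).
  Combine with x ≡ 1 (mod 15): gcd(126, 15) = 3; 1 - 55 = -54, which IS divisible by 3, so compatible.
    Write x = 55 + 126·t and substitute into x ≡ 1 (mod 15): 126·t ≡ 1 − 55 = -54 (mod 15).
    Divide the congruence (and modulus) by g = 3: 42·t ≡ -18 (mod 5).
    Reduce coefficients mod 5: 2·t ≡ 2 (mod 5).
    The inverse of 2 mod 5 is 3 (since 2·3 = 6 = 1·5 + 1), so t ≡ 3·2 = 6 ≡ 1 (mod 5).
    Then x = 55 + 126·1 = 181, valid modulo lcm(126, 15) = 630: x ≡ 181 (mod 630).
Verify: 181 mod 14 = 13, 181 mod 18 = 1, 181 mod 15 = 1.

x ≡ 181 (mod 630).


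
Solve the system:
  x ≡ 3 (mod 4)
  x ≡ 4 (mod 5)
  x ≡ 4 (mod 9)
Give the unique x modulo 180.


Moduli 4, 5, 9 are pairwise coprime; by CRT there is a unique solution modulo M = 4 · 5 · 9 = 180.
Solve pairwise, accumulating the modulus:
  Start with x ≡ 3 (mod 4).
  Combine with x ≡ 4 (mod 5): since gcd(4, 5) = 1, we get a unique residue mod 20.
    Write x = 3 + 4·t and substitute into x ≡ 4 (mod 5): 4·t ≡ 4 − 3 = 1 (mod 5).
    The inverse of 4 mod 5 is 4 (since 4·4 = 16 = 3·5 + 1), so t ≡ 4·1 = 4 ≡ 4 (mod 5).
    Then x = 3 + 4·4 = 19, valid modulo lcm(4, 5) = 20: x ≡ 19 (mod 20).
  Combine with x ≡ 4 (mod 9): since gcd(20, 9) = 1, we get a unique residue mod 180.
    Write x = 19 + 20·t and substitute into x ≡ 4 (mod 9): 20·t ≡ 4 − 19 = -15 (mod 9).
    Reduce coefficients mod 9: 2·t ≡ 3 (mod 9).
    The inverse of 2 mod 9 is 5 (since 2·5 = 10 = 1·9 + 1), so t ≡ 5·3 = 15 ≡ 6 (mod 9).
    Then x = 19 + 20·6 = 139, valid modulo lcm(20, 9) = 180: x ≡ 139 (mod 180).
Verify: 139 mod 4 = 3 ✓, 139 mod 5 = 4 ✓, 139 mod 9 = 4 ✓.

x ≡ 139 (mod 180).


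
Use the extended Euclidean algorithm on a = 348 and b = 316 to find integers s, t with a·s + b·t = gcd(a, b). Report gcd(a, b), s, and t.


Euclidean algorithm on (348, 316) — divide until remainder is 0:
  348 = 1 · 316 + 32
  316 = 9 · 32 + 28
  32 = 1 · 28 + 4
  28 = 7 · 4 + 0
gcd(348, 316) = 4.
Track Bezout coefficients alongside the remainders: start with r₀ = 348 = a·1 + b·0 (s = 1, t = 0) and r₁ = 316 = a·0 + b·1 (s = 0, t = 1); each new remainder r_{k+1} = r_{k-1} − q_k·r_k inherits s_{k+1} = s_{k-1} − q_k·s_k, t_{k+1} = t_{k-1} − q_k·t_k, so r_k = a·s_k + b·t_k at every step:
  q = 1: r = 32, s = 1 − 1·0 = 1, t = 0 − 1·1 = -1  (check: 348·1 + 316·(-1) = 32)
  q = 9: r = 28, s = 0 − 9·1 = -9, t = 1 − 9·(-1) = 10  (check: 348·(-9) + 316·10 = 28)
  q = 1: r = 4, s = 1 − 1·(-9) = 10, t = -1 − 1·10 = -11  (check: 348·10 + 316·(-11) = 4)
The row with r = 4 (the gcd) gives the Bezout coefficients s = 10, t = -11.
Result: 348 · (10) + 316 · (-11) = 4.

gcd(348, 316) = 4; s = 10, t = -11 (check: 348·10 + 316·(-11) = 4).


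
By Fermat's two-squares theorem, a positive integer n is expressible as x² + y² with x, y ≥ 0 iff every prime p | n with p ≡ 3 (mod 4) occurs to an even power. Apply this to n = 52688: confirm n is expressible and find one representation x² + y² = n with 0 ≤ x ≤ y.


Step 1: Factor n = 52688 = 2^4 · 37 · 89.
Step 2: Check the mod-4 condition on each prime factor: 2 = 2 (special); 37 ≡ 1 (mod 4), exponent 1; 89 ≡ 1 (mod 4), exponent 1.
All primes ≡ 3 (mod 4) appear to even exponent (or don't appear), so by the two-squares theorem n IS expressible as a sum of two squares.
Step 3: Build a representation. Group n = k² · m with k = 4 and m = 37 · 89 = 3293 (a product of primes ≡ 1 (mod 4)); a representation of m scales to one of n via (k·x)² + (k·y)² = k²(x² + y²). Each prime p ≡ 1 (mod 4) is itself a sum of two squares; find a² by testing p − a² for a perfect square:
  37: 37 − 1² = 36 = 6² ⇒ 37 = 1² + 6².
  89: 89 − 1² = 88, 89 − 2² = 85, 89 − 3² = 80, 89 − 4² = 73, 89 − 5² = 64 = 8² ⇒ 89 = 5² + 8².
  Combine using the Brahmagupta–Fibonacci identity (a² + b²)(c² + d²) = (ac − bd)² + (ad + bc)² = (ac + bd)² + (ad − bc)²:
  37 · 89 = 3293: from (1² + 6²)(5² + 8²), take (1·5 − 6·8, 1·8 + 6·5) = (5 − 48, 8 + 30) = (-43, 38); dropping signs (only squares matter) gives (43, 38); check 43² + 38² = 1849 + 1444 = 3293 ✓.
  Scale by k = 4: (4·43, 4·38) = (172, 152).
Step 4: Order so x ≤ y and verify: 152² + 172² = 23104 + 29584 = 52688 = n. ✓

n = 52688 = 152² + 172² (one valid representation with x ≤ y).


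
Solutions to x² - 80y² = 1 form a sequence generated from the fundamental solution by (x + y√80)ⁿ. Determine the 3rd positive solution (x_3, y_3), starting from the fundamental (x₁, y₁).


Step 1: Find the fundamental solution (x₁, y₁) of x² - 80y² = 1.
  Expand √80 as a continued fraction. a₀ = ⌊√80⌋ = 8; iterate m_{k+1} = d_k·a_k − m_k, d_{k+1} = (80 − m_{k+1}²)/d_k, a_{k+1} = ⌊(a₀ + m_{k+1})/d_{k+1}⌋ (starting m₀ = 0, d₀ = 1), with convergents p_k = a_k·p_{k-1} + p_{k-2}, q_k = a_k·q_{k-1} + q_{k-2} (p₋₁ = 1, q₋₁ = 0):
  k = 0: a₀ = 8; p₀/q₀ = 8/1; p₀² − 80·q₀² = 64 − 80 = -16.
  k = 1: m = 8, d = 16, a = ⌊(8 + 8)/16⌋ = 1; p/q = (1·8 + 1)/(1·1 + 0) = 9/1; p² − 80·q² = 81 − 80 = 1.
  The first convergent with p² − 80·q² = 1 gives the fundamental solution (x₁, y₁) = (9, 1).
Step 2: Apply the recurrence (x_{n+1}, y_{n+1}) = (x₁x_n + 80y₁y_n, x₁y_n + y₁x_n) repeatedly.
  From (x_1, y_1) = (9, 1): x_2 = 9·9 + 80·1·1 = 161; y_2 = 9·1 + 1·9 = 18.
  From (x_2, y_2) = (161, 18): x_3 = 9·161 + 80·1·18 = 2889; y_3 = 9·18 + 1·161 = 323.
Step 3: Verify x_3² - 80·y_3² = 8346321 - 8346320 = 1 (should be 1). ✓

(x_1, y_1) = (9, 1); (x_3, y_3) = (2889, 323).


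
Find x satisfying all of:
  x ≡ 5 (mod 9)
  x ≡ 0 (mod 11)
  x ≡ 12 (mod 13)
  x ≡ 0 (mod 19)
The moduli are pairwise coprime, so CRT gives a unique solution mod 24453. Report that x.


Product of moduli M = 9 · 11 · 13 · 19 = 24453.
Merge one congruence at a time:
  Start: x ≡ 5 (mod 9).
  Combine with x ≡ 0 (mod 11); new modulus lcm = 99.
    Write x = 5 + 9·t and substitute into x ≡ 0 (mod 11): 9·t ≡ 0 − 5 = -5 (mod 11).
    Reduce coefficients mod 11: 9·t ≡ 6 (mod 11).
    The inverse of 9 mod 11 is 5 (since 9·5 = 45 = 4·11 + 1), so t ≡ 5·6 = 30 ≡ 8 (mod 11).
    Then x = 5 + 9·8 = 77, valid modulo lcm(9, 11) = 99: x ≡ 77 (mod 99).
  Combine with x ≡ 12 (mod 13); new modulus lcm = 1287.
    Write x = 77 + 99·t and substitute into x ≡ 12 (mod 13): 99·t ≡ 12 − 77 = -65 (mod 13).
    Reduce coefficients mod 13: 8·t ≡ 0 (mod 13).
    The inverse of 8 mod 13 is 5 (since 8·5 = 40 = 3·13 + 1), so t ≡ 5·0 = 0 ≡ 0 (mod 13).
    Then x = 77 + 99·0 = 77, valid modulo lcm(99, 13) = 1287: x ≡ 77 (mod 1287).
  Combine with x ≡ 0 (mod 19); new modulus lcm = 24453.
    Write x = 77 + 1287·t and substitute into x ≡ 0 (mod 19): 1287·t ≡ 0 − 77 = -77 (mod 19).
    Reduce coefficients mod 19: 14·t ≡ 18 (mod 19).
    The inverse of 14 mod 19 is 15 (since 14·15 = 210 = 11·19 + 1), so t ≡ 15·18 = 270 ≡ 4 (mod 19).
    Then x = 77 + 1287·4 = 5225, valid modulo lcm(1287, 19) = 24453: x ≡ 5225 (mod 24453).
Verify against each original: 5225 mod 9 = 5, 5225 mod 11 = 0, 5225 mod 13 = 12, 5225 mod 19 = 0.

x ≡ 5225 (mod 24453).


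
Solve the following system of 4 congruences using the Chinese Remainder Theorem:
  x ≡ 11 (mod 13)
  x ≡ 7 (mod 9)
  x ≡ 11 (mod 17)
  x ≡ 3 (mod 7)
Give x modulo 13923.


Product of moduli M = 13 · 9 · 17 · 7 = 13923.
Merge one congruence at a time:
  Start: x ≡ 11 (mod 13).
  Combine with x ≡ 7 (mod 9); new modulus lcm = 117.
    Write x = 11 + 13·t and substitute into x ≡ 7 (mod 9): 13·t ≡ 7 − 11 = -4 (mod 9).
    Reduce coefficients mod 9: 4·t ≡ 5 (mod 9).
    The inverse of 4 mod 9 is 7 (since 4·7 = 28 = 3·9 + 1), so t ≡ 7·5 = 35 ≡ 8 (mod 9).
    Then x = 11 + 13·8 = 115, valid modulo lcm(13, 9) = 117: x ≡ 115 (mod 117).
  Combine with x ≡ 11 (mod 17); new modulus lcm = 1989.
    Write x = 115 + 117·t and substitute into x ≡ 11 (mod 17): 117·t ≡ 11 − 115 = -104 (mod 17).
    Reduce coefficients mod 17: 15·t ≡ 15 (mod 17).
    The inverse of 15 mod 17 is 8 (since 15·8 = 120 = 7·17 + 1), so t ≡ 8·15 = 120 ≡ 1 (mod 17).
    Then x = 115 + 117·1 = 232, valid modulo lcm(117, 17) = 1989: x ≡ 232 (mod 1989).
  Combine with x ≡ 3 (mod 7); new modulus lcm = 13923.
    Write x = 232 + 1989·t and substitute into x ≡ 3 (mod 7): 1989·t ≡ 3 − 232 = -229 (mod 7).
    Reduce coefficients mod 7: 1·t ≡ 2 (mod 7).
    So t ≡ 2 (mod 7).
    Then x = 232 + 1989·2 = 4210, valid modulo lcm(1989, 7) = 13923: x ≡ 4210 (mod 13923).
Verify against each original: 4210 mod 13 = 11, 4210 mod 9 = 7, 4210 mod 17 = 11, 4210 mod 7 = 3.

x ≡ 4210 (mod 13923).


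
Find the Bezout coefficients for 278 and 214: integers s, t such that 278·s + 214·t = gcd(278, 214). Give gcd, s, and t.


Euclidean algorithm on (278, 214) — divide until remainder is 0:
  278 = 1 · 214 + 64
  214 = 3 · 64 + 22
  64 = 2 · 22 + 20
  22 = 1 · 20 + 2
  20 = 10 · 2 + 0
gcd(278, 214) = 2.
Track Bezout coefficients alongside the remainders: start with r₀ = 278 = a·1 + b·0 (s = 1, t = 0) and r₁ = 214 = a·0 + b·1 (s = 0, t = 1); each new remainder r_{k+1} = r_{k-1} − q_k·r_k inherits s_{k+1} = s_{k-1} − q_k·s_k, t_{k+1} = t_{k-1} − q_k·t_k, so r_k = a·s_k + b·t_k at every step:
  q = 1: r = 64, s = 1 − 1·0 = 1, t = 0 − 1·1 = -1  (check: 278·1 + 214·(-1) = 64)
  q = 3: r = 22, s = 0 − 3·1 = -3, t = 1 − 3·(-1) = 4  (check: 278·(-3) + 214·4 = 22)
  q = 2: r = 20, s = 1 − 2·(-3) = 7, t = -1 − 2·4 = -9  (check: 278·7 + 214·(-9) = 20)
  q = 1: r = 2, s = -3 − 1·7 = -10, t = 4 − 1·(-9) = 13  (check: 278·(-10) + 214·13 = 2)
The row with r = 2 (the gcd) gives the Bezout coefficients s = -10, t = 13.
Result: 278 · (-10) + 214 · (13) = 2.

gcd(278, 214) = 2; s = -10, t = 13 (check: 278·(-10) + 214·13 = 2).


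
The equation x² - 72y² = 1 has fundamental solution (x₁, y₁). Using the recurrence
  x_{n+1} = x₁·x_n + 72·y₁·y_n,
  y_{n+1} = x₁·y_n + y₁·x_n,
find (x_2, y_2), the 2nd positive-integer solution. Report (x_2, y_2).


Step 1: Find the fundamental solution (x₁, y₁) of x² - 72y² = 1.
  Expand √72 as a continued fraction. a₀ = ⌊√72⌋ = 8; iterate m_{k+1} = d_k·a_k − m_k, d_{k+1} = (72 − m_{k+1}²)/d_k, a_{k+1} = ⌊(a₀ + m_{k+1})/d_{k+1}⌋ (starting m₀ = 0, d₀ = 1), with convergents p_k = a_k·p_{k-1} + p_{k-2}, q_k = a_k·q_{k-1} + q_{k-2} (p₋₁ = 1, q₋₁ = 0):
  k = 0: a₀ = 8; p₀/q₀ = 8/1; p₀² − 72·q₀² = 64 − 72 = -8.
  k = 1: m = 8, d = 8, a = ⌊(8 + 8)/8⌋ = 2; p/q = (2·8 + 1)/(2·1 + 0) = 17/2; p² − 72·q² = 289 − 288 = 1.
  The first convergent with p² − 72·q² = 1 gives the fundamental solution (x₁, y₁) = (17, 2).
Step 2: Apply the recurrence (x_{n+1}, y_{n+1}) = (x₁x_n + 72y₁y_n, x₁y_n + y₁x_n) repeatedly.
  From (x_1, y_1) = (17, 2): x_2 = 17·17 + 72·2·2 = 577; y_2 = 17·2 + 2·17 = 68.
Step 3: Verify x_2² - 72·y_2² = 332929 - 332928 = 1 (should be 1). ✓

(x_1, y_1) = (17, 2); (x_2, y_2) = (577, 68).


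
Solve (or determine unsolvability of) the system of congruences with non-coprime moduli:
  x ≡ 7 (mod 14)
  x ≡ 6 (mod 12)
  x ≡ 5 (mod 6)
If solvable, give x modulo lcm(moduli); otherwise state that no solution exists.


Moduli 14, 12, 6 are not pairwise coprime, so CRT works modulo lcm(m_i) when all pairwise compatibility conditions hold.
Pairwise compatibility: gcd(m_i, m_j) must divide a_i - a_j for every pair.
Merge one congruence at a time:
  Start: x ≡ 7 (mod 14).
  Combine with x ≡ 6 (mod 12): gcd(14, 12) = 2, and 6 - 7 = -1 is NOT divisible by 2.
    ⇒ system is inconsistent (no integer solution).

No solution (the system is inconsistent).


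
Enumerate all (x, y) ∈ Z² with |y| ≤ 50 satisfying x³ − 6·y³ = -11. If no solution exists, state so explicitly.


The equation is x³ - 6y³ = -11. For fixed y, x³ = 6·y³ − 11, so a solution requires the RHS to be a perfect cube.
Strategy: iterate y from -50 to 50, compute RHS = 6·y³ − 11, and check whether it is a (positive or negative) perfect cube.
Check small values of y:
  y = 0: RHS = -11 is not a perfect cube.
  y = 1: RHS = -5 is not a perfect cube.
  y = -1: RHS = -17 is not a perfect cube.
  y = 2: RHS = 37 is not a perfect cube.
  y = -2: RHS = -59 is not a perfect cube.
  y = 3: RHS = 151 is not a perfect cube.
  y = -3: RHS = -173 is not a perfect cube.
Continuing the search up to |y| = 50 finds no solutions either.
No (x, y) in the scanned range satisfies the equation.

No integer solutions with |y| ≤ 50.


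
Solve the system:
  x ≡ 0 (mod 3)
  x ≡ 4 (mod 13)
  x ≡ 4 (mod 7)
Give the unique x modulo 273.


Moduli 3, 13, 7 are pairwise coprime; by CRT there is a unique solution modulo M = 3 · 13 · 7 = 273.
Solve pairwise, accumulating the modulus:
  Start with x ≡ 0 (mod 3).
  Combine with x ≡ 4 (mod 13): since gcd(3, 13) = 1, we get a unique residue mod 39.
    Write x = 0 + 3·t and substitute into x ≡ 4 (mod 13): 3·t ≡ 4 − 0 = 4 (mod 13).
    The inverse of 3 mod 13 is 9 (since 3·9 = 27 = 2·13 + 1), so t ≡ 9·4 = 36 ≡ 10 (mod 13).
    Then x = 0 + 3·10 = 30, valid modulo lcm(3, 13) = 39: x ≡ 30 (mod 39).
  Combine with x ≡ 4 (mod 7): since gcd(39, 7) = 1, we get a unique residue mod 273.
    Write x = 30 + 39·t and substitute into x ≡ 4 (mod 7): 39·t ≡ 4 − 30 = -26 (mod 7).
    Reduce coefficients mod 7: 4·t ≡ 2 (mod 7).
    The inverse of 4 mod 7 is 2 (since 4·2 = 8 = 1·7 + 1), so t ≡ 2·2 = 4 ≡ 4 (mod 7).
    Then x = 30 + 39·4 = 186, valid modulo lcm(39, 7) = 273: x ≡ 186 (mod 273).
Verify: 186 mod 3 = 0 ✓, 186 mod 13 = 4 ✓, 186 mod 7 = 4 ✓.

x ≡ 186 (mod 273).


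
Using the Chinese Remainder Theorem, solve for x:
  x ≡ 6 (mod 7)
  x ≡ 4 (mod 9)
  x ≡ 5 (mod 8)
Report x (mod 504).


Moduli 7, 9, 8 are pairwise coprime; by CRT there is a unique solution modulo M = 7 · 9 · 8 = 504.
Solve pairwise, accumulating the modulus:
  Start with x ≡ 6 (mod 7).
  Combine with x ≡ 4 (mod 9): since gcd(7, 9) = 1, we get a unique residue mod 63.
    Write x = 6 + 7·t and substitute into x ≡ 4 (mod 9): 7·t ≡ 4 − 6 = -2 (mod 9).
    Reduce coefficients mod 9: 7·t ≡ 7 (mod 9).
    The inverse of 7 mod 9 is 4 (since 7·4 = 28 = 3·9 + 1), so t ≡ 4·7 = 28 ≡ 1 (mod 9).
    Then x = 6 + 7·1 = 13, valid modulo lcm(7, 9) = 63: x ≡ 13 (mod 63).
  Combine with x ≡ 5 (mod 8): since gcd(63, 8) = 1, we get a unique residue mod 504.
    Write x = 13 + 63·t and substitute into x ≡ 5 (mod 8): 63·t ≡ 5 − 13 = -8 (mod 8).
    Reduce coefficients mod 8: 7·t ≡ 0 (mod 8).
    The inverse of 7 mod 8 is 7 (since 7·7 = 49 = 6·8 + 1), so t ≡ 7·0 = 0 ≡ 0 (mod 8).
    Then x = 13 + 63·0 = 13, valid modulo lcm(63, 8) = 504: x ≡ 13 (mod 504).
Verify: 13 mod 7 = 6 ✓, 13 mod 9 = 4 ✓, 13 mod 8 = 5 ✓.

x ≡ 13 (mod 504).


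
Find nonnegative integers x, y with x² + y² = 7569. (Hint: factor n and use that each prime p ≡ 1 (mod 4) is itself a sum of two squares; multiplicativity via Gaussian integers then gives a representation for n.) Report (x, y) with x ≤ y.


Step 1: Factor n = 7569 = 3^2 · 29^2.
Step 2: Check the mod-4 condition on each prime factor: 3 ≡ 3 (mod 4), exponent 2 (must be even); 29 ≡ 1 (mod 4), exponent 2.
All primes ≡ 3 (mod 4) appear to even exponent (or don't appear), so by the two-squares theorem n IS expressible as a sum of two squares.
Step 3: Build a representation. Group n = k² · m with k = 3 and m = 29 · 29 = 841 (a product of primes ≡ 1 (mod 4)); a representation of m scales to one of n via (k·x)² + (k·y)² = k²(x² + y²). Each prime p ≡ 1 (mod 4) is itself a sum of two squares; find a² by testing p − a² for a perfect square:
  29: 29 − 1² = 28, 29 − 2² = 25 = 5² ⇒ 29 = 2² + 5².
  Combine using the Brahmagupta–Fibonacci identity (a² + b²)(c² + d²) = (ac − bd)² + (ad + bc)² = (ac + bd)² + (ad − bc)²:
  29 · 29 = 841: from (2² + 5²)(2² + 5²), take (2·2 − 5·5, 2·5 + 5·2) = (4 − 25, 10 + 10) = (-21, 20); dropping signs (only squares matter) gives (21, 20); check 21² + 20² = 441 + 400 = 841 ✓.
  Scale by k = 3: (3·21, 3·20) = (63, 60).
Step 4: Order so x ≤ y and verify: 60² + 63² = 3600 + 3969 = 7569 = n. ✓

n = 7569 = 60² + 63² (one valid representation with x ≤ y).


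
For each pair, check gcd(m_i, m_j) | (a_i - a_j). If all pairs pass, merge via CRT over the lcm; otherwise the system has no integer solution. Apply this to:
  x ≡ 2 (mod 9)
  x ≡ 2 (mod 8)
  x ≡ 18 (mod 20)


Moduli 9, 8, 20 are not pairwise coprime, so CRT works modulo lcm(m_i) when all pairwise compatibility conditions hold.
Pairwise compatibility: gcd(m_i, m_j) must divide a_i - a_j for every pair.
Merge one congruence at a time:
  Start: x ≡ 2 (mod 9).
  Combine with x ≡ 2 (mod 8): gcd(9, 8) = 1; 2 - 2 = 0, which IS divisible by 1, so compatible.
    Write x = 2 + 9·t and substitute into x ≡ 2 (mod 8): 9·t ≡ 2 − 2 = 0 (mod 8).
    Reduce coefficients mod 8: 1·t ≡ 0 (mod 8).
    So t ≡ 0 (mod 8).
    Then x = 2 + 9·0 = 2, valid modulo lcm(9, 8) = 72: x ≡ 2 (mod 72).
  Combine with x ≡ 18 (mod 20): gcd(72, 20) = 4; 18 - 2 = 16, which IS divisible by 4, so compatible.
    Write x = 2 + 72·t and substitute into x ≡ 18 (mod 20): 72·t ≡ 18 − 2 = 16 (mod 20).
    Divide the congruence (and modulus) by g = 4: 18·t ≡ 4 (mod 5).
    Reduce coefficients mod 5: 3·t ≡ 4 (mod 5).
    The inverse of 3 mod 5 is 2 (since 3·2 = 6 = 1·5 + 1), so t ≡ 2·4 = 8 ≡ 3 (mod 5).
    Then x = 2 + 72·3 = 218, valid modulo lcm(72, 20) = 360: x ≡ 218 (mod 360).
Verify: 218 mod 9 = 2, 218 mod 8 = 2, 218 mod 20 = 18.

x ≡ 218 (mod 360).


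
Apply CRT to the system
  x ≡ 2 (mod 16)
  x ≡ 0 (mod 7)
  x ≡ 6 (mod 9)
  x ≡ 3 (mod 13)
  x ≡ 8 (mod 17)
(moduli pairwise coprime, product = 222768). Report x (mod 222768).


Product of moduli M = 16 · 7 · 9 · 13 · 17 = 222768.
Merge one congruence at a time:
  Start: x ≡ 2 (mod 16).
  Combine with x ≡ 0 (mod 7); new modulus lcm = 112.
    Write x = 2 + 16·t and substitute into x ≡ 0 (mod 7): 16·t ≡ 0 − 2 = -2 (mod 7).
    Reduce coefficients mod 7: 2·t ≡ 5 (mod 7).
    The inverse of 2 mod 7 is 4 (since 2·4 = 8 = 1·7 + 1), so t ≡ 4·5 = 20 ≡ 6 (mod 7).
    Then x = 2 + 16·6 = 98, valid modulo lcm(16, 7) = 112: x ≡ 98 (mod 112).
  Combine with x ≡ 6 (mod 9); new modulus lcm = 1008.
    Write x = 98 + 112·t and substitute into x ≡ 6 (mod 9): 112·t ≡ 6 − 98 = -92 (mod 9).
    Reduce coefficients mod 9: 4·t ≡ 7 (mod 9).
    The inverse of 4 mod 9 is 7 (since 4·7 = 28 = 3·9 + 1), so t ≡ 7·7 = 49 ≡ 4 (mod 9).
    Then x = 98 + 112·4 = 546, valid modulo lcm(112, 9) = 1008: x ≡ 546 (mod 1008).
  Combine with x ≡ 3 (mod 13); new modulus lcm = 13104.
    Write x = 546 + 1008·t and substitute into x ≡ 3 (mod 13): 1008·t ≡ 3 − 546 = -543 (mod 13).
    Reduce coefficients mod 13: 7·t ≡ 3 (mod 13).
    The inverse of 7 mod 13 is 2 (since 7·2 = 14 = 1·13 + 1), so t ≡ 2·3 = 6 ≡ 6 (mod 13).
    Then x = 546 + 1008·6 = 6594, valid modulo lcm(1008, 13) = 13104: x ≡ 6594 (mod 13104).
  Combine with x ≡ 8 (mod 17); new modulus lcm = 222768.
    Write x = 6594 + 13104·t and substitute into x ≡ 8 (mod 17): 13104·t ≡ 8 − 6594 = -6586 (mod 17).
    Reduce coefficients mod 17: 14·t ≡ 10 (mod 17).
    The inverse of 14 mod 17 is 11 (since 14·11 = 154 = 9·17 + 1), so t ≡ 11·10 = 110 ≡ 8 (mod 17).
    Then x = 6594 + 13104·8 = 111426, valid modulo lcm(13104, 17) = 222768: x ≡ 111426 (mod 222768).
Verify against each original: 111426 mod 16 = 2, 111426 mod 7 = 0, 111426 mod 9 = 6, 111426 mod 13 = 3, 111426 mod 17 = 8.

x ≡ 111426 (mod 222768).


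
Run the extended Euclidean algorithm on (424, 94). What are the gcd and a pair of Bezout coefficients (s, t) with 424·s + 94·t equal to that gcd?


Euclidean algorithm on (424, 94) — divide until remainder is 0:
  424 = 4 · 94 + 48
  94 = 1 · 48 + 46
  48 = 1 · 46 + 2
  46 = 23 · 2 + 0
gcd(424, 94) = 2.
Track Bezout coefficients alongside the remainders: start with r₀ = 424 = a·1 + b·0 (s = 1, t = 0) and r₁ = 94 = a·0 + b·1 (s = 0, t = 1); each new remainder r_{k+1} = r_{k-1} − q_k·r_k inherits s_{k+1} = s_{k-1} − q_k·s_k, t_{k+1} = t_{k-1} − q_k·t_k, so r_k = a·s_k + b·t_k at every step:
  q = 4: r = 48, s = 1 − 4·0 = 1, t = 0 − 4·1 = -4  (check: 424·1 + 94·(-4) = 48)
  q = 1: r = 46, s = 0 − 1·1 = -1, t = 1 − 1·(-4) = 5  (check: 424·(-1) + 94·5 = 46)
  q = 1: r = 2, s = 1 − 1·(-1) = 2, t = -4 − 1·5 = -9  (check: 424·2 + 94·(-9) = 2)
The row with r = 2 (the gcd) gives the Bezout coefficients s = 2, t = -9.
Result: 424 · (2) + 94 · (-9) = 2.

gcd(424, 94) = 2; s = 2, t = -9 (check: 424·2 + 94·(-9) = 2).


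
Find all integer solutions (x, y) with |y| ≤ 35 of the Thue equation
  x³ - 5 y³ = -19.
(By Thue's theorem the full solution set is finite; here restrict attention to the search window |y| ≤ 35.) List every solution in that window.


The equation is x³ - 5y³ = -19. For fixed y, x³ = 5·y³ − 19, so a solution requires the RHS to be a perfect cube.
Strategy: iterate y from -35 to 35, compute RHS = 5·y³ − 19, and check whether it is a (positive or negative) perfect cube.
Check small values of y:
  y = 0: RHS = -19 is not a perfect cube.
  y = 1: RHS = -14 is not a perfect cube.
  y = -1: RHS = -24 is not a perfect cube.
  y = 2: RHS = 21 is not a perfect cube.
  y = -2: RHS = -59 is not a perfect cube.
  y = 3: RHS = 116 is not a perfect cube.
  y = -3: RHS = -154 is not a perfect cube.
Continuing the search up to |y| = 35 finds no solutions either.
No (x, y) in the scanned range satisfies the equation.

No integer solutions with |y| ≤ 35.


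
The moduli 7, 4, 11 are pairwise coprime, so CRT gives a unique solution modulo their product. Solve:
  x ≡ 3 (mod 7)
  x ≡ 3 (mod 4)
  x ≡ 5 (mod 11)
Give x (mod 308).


Moduli 7, 4, 11 are pairwise coprime; by CRT there is a unique solution modulo M = 7 · 4 · 11 = 308.
Solve pairwise, accumulating the modulus:
  Start with x ≡ 3 (mod 7).
  Combine with x ≡ 3 (mod 4): since gcd(7, 4) = 1, we get a unique residue mod 28.
    Write x = 3 + 7·t and substitute into x ≡ 3 (mod 4): 7·t ≡ 3 − 3 = 0 (mod 4).
    Reduce coefficients mod 4: 3·t ≡ 0 (mod 4).
    The inverse of 3 mod 4 is 3 (since 3·3 = 9 = 2·4 + 1), so t ≡ 3·0 = 0 ≡ 0 (mod 4).
    Then x = 3 + 7·0 = 3, valid modulo lcm(7, 4) = 28: x ≡ 3 (mod 28).
  Combine with x ≡ 5 (mod 11): since gcd(28, 11) = 1, we get a unique residue mod 308.
    Write x = 3 + 28·t and substitute into x ≡ 5 (mod 11): 28·t ≡ 5 − 3 = 2 (mod 11).
    Reduce coefficients mod 11: 6·t ≡ 2 (mod 11).
    The inverse of 6 mod 11 is 2 (since 6·2 = 12 = 1·11 + 1), so t ≡ 2·2 = 4 ≡ 4 (mod 11).
    Then x = 3 + 28·4 = 115, valid modulo lcm(28, 11) = 308: x ≡ 115 (mod 308).
Verify: 115 mod 7 = 3 ✓, 115 mod 4 = 3 ✓, 115 mod 11 = 5 ✓.

x ≡ 115 (mod 308).


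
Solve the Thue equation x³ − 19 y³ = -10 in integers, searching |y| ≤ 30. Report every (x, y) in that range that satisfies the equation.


The equation is x³ - 19y³ = -10. For fixed y, x³ = 19·y³ − 10, so a solution requires the RHS to be a perfect cube.
Strategy: iterate y from -30 to 30, compute RHS = 19·y³ − 10, and check whether it is a (positive or negative) perfect cube.
Check small values of y:
  y = 0: RHS = -10 is not a perfect cube.
  y = 1: RHS = 9 is not a perfect cube.
  y = -1: RHS = -29 is not a perfect cube.
  y = 2: RHS = 142 is not a perfect cube.
  y = -2: RHS = -162 is not a perfect cube.
  y = 3: RHS = 503 is not a perfect cube.
  y = -3: RHS = -523 is not a perfect cube.
Continuing the search up to |y| = 30 finds no solutions either.
No (x, y) in the scanned range satisfies the equation.

No integer solutions with |y| ≤ 30.


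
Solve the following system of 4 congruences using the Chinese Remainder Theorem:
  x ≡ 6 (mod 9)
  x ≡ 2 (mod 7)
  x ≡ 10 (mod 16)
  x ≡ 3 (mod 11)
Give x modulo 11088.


Product of moduli M = 9 · 7 · 16 · 11 = 11088.
Merge one congruence at a time:
  Start: x ≡ 6 (mod 9).
  Combine with x ≡ 2 (mod 7); new modulus lcm = 63.
    Write x = 6 + 9·t and substitute into x ≡ 2 (mod 7): 9·t ≡ 2 − 6 = -4 (mod 7).
    Reduce coefficients mod 7: 2·t ≡ 3 (mod 7).
    The inverse of 2 mod 7 is 4 (since 2·4 = 8 = 1·7 + 1), so t ≡ 4·3 = 12 ≡ 5 (mod 7).
    Then x = 6 + 9·5 = 51, valid modulo lcm(9, 7) = 63: x ≡ 51 (mod 63).
  Combine with x ≡ 10 (mod 16); new modulus lcm = 1008.
    Write x = 51 + 63·t and substitute into x ≡ 10 (mod 16): 63·t ≡ 10 − 51 = -41 (mod 16).
    Reduce coefficients mod 16: 15·t ≡ 7 (mod 16).
    The inverse of 15 mod 16 is 15 (since 15·15 = 225 = 14·16 + 1), so t ≡ 15·7 = 105 ≡ 9 (mod 16).
    Then x = 51 + 63·9 = 618, valid modulo lcm(63, 16) = 1008: x ≡ 618 (mod 1008).
  Combine with x ≡ 3 (mod 11); new modulus lcm = 11088.
    Write x = 618 + 1008·t and substitute into x ≡ 3 (mod 11): 1008·t ≡ 3 − 618 = -615 (mod 11).
    Reduce coefficients mod 11: 7·t ≡ 1 (mod 11).
    The inverse of 7 mod 11 is 8 (since 7·8 = 56 = 5·11 + 1), so t ≡ 8·1 = 8 ≡ 8 (mod 11).
    Then x = 618 + 1008·8 = 8682, valid modulo lcm(1008, 11) = 11088: x ≡ 8682 (mod 11088).
Verify against each original: 8682 mod 9 = 6, 8682 mod 7 = 2, 8682 mod 16 = 10, 8682 mod 11 = 3.

x ≡ 8682 (mod 11088).


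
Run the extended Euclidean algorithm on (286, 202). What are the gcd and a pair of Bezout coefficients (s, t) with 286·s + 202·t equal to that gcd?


Euclidean algorithm on (286, 202) — divide until remainder is 0:
  286 = 1 · 202 + 84
  202 = 2 · 84 + 34
  84 = 2 · 34 + 16
  34 = 2 · 16 + 2
  16 = 8 · 2 + 0
gcd(286, 202) = 2.
Track Bezout coefficients alongside the remainders: start with r₀ = 286 = a·1 + b·0 (s = 1, t = 0) and r₁ = 202 = a·0 + b·1 (s = 0, t = 1); each new remainder r_{k+1} = r_{k-1} − q_k·r_k inherits s_{k+1} = s_{k-1} − q_k·s_k, t_{k+1} = t_{k-1} − q_k·t_k, so r_k = a·s_k + b·t_k at every step:
  q = 1: r = 84, s = 1 − 1·0 = 1, t = 0 − 1·1 = -1  (check: 286·1 + 202·(-1) = 84)
  q = 2: r = 34, s = 0 − 2·1 = -2, t = 1 − 2·(-1) = 3  (check: 286·(-2) + 202·3 = 34)
  q = 2: r = 16, s = 1 − 2·(-2) = 5, t = -1 − 2·3 = -7  (check: 286·5 + 202·(-7) = 16)
  q = 2: r = 2, s = -2 − 2·5 = -12, t = 3 − 2·(-7) = 17  (check: 286·(-12) + 202·17 = 2)
The row with r = 2 (the gcd) gives the Bezout coefficients s = -12, t = 17.
Result: 286 · (-12) + 202 · (17) = 2.

gcd(286, 202) = 2; s = -12, t = 17 (check: 286·(-12) + 202·17 = 2).


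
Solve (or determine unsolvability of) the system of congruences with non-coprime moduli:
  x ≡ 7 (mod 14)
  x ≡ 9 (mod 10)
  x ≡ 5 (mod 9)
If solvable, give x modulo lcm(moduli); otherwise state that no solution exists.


Moduli 14, 10, 9 are not pairwise coprime, so CRT works modulo lcm(m_i) when all pairwise compatibility conditions hold.
Pairwise compatibility: gcd(m_i, m_j) must divide a_i - a_j for every pair.
Merge one congruence at a time:
  Start: x ≡ 7 (mod 14).
  Combine with x ≡ 9 (mod 10): gcd(14, 10) = 2; 9 - 7 = 2, which IS divisible by 2, so compatible.
    Write x = 7 + 14·t and substitute into x ≡ 9 (mod 10): 14·t ≡ 9 − 7 = 2 (mod 10).
    Divide the congruence (and modulus) by g = 2: 7·t ≡ 1 (mod 5).
    Reduce coefficients mod 5: 2·t ≡ 1 (mod 5).
    The inverse of 2 mod 5 is 3 (since 2·3 = 6 = 1·5 + 1), so t ≡ 3·1 = 3 ≡ 3 (mod 5).
    Then x = 7 + 14·3 = 49, valid modulo lcm(14, 10) = 70: x ≡ 49 (mod 70).
  Combine with x ≡ 5 (mod 9): gcd(70, 9) = 1; 5 - 49 = -44, which IS divisible by 1, so compatible.
    Write x = 49 + 70·t and substitute into x ≡ 5 (mod 9): 70·t ≡ 5 − 49 = -44 (mod 9).
    Reduce coefficients mod 9: 7·t ≡ 1 (mod 9).
    The inverse of 7 mod 9 is 4 (since 7·4 = 28 = 3·9 + 1), so t ≡ 4·1 = 4 ≡ 4 (mod 9).
    Then x = 49 + 70·4 = 329, valid modulo lcm(70, 9) = 630: x ≡ 329 (mod 630).
Verify: 329 mod 14 = 7, 329 mod 10 = 9, 329 mod 9 = 5.

x ≡ 329 (mod 630).


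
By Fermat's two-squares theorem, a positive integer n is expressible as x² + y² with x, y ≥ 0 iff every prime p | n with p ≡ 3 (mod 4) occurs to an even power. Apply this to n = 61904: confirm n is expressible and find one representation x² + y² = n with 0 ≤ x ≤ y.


Step 1: Factor n = 61904 = 2^4 · 53 · 73.
Step 2: Check the mod-4 condition on each prime factor: 2 = 2 (special); 53 ≡ 1 (mod 4), exponent 1; 73 ≡ 1 (mod 4), exponent 1.
All primes ≡ 3 (mod 4) appear to even exponent (or don't appear), so by the two-squares theorem n IS expressible as a sum of two squares.
Step 3: Build a representation. Group n = k² · m with k = 4 and m = 53 · 73 = 3869 (a product of primes ≡ 1 (mod 4)); a representation of m scales to one of n via (k·x)² + (k·y)² = k²(x² + y²). Each prime p ≡ 1 (mod 4) is itself a sum of two squares; find a² by testing p − a² for a perfect square:
  53: 53 − 1² = 52, 53 − 2² = 49 = 7² ⇒ 53 = 2² + 7².
  73: 73 − 1² = 72, 73 − 2² = 69, 73 − 3² = 64 = 8² ⇒ 73 = 3² + 8².
  Combine using the Brahmagupta–Fibonacci identity (a² + b²)(c² + d²) = (ac − bd)² + (ad + bc)² = (ac + bd)² + (ad − bc)²:
  53 · 73 = 3869: from (2² + 7²)(3² + 8²), take (2·3 − 7·8, 2·8 + 7·3) = (6 − 56, 16 + 21) = (-50, 37); dropping signs (only squares matter) gives (50, 37); check 50² + 37² = 2500 + 1369 = 3869 ✓.
  Scale by k = 4: (4·50, 4·37) = (200, 148).
Step 4: Order so x ≤ y and verify: 148² + 200² = 21904 + 40000 = 61904 = n. ✓

n = 61904 = 148² + 200² (one valid representation with x ≤ y).


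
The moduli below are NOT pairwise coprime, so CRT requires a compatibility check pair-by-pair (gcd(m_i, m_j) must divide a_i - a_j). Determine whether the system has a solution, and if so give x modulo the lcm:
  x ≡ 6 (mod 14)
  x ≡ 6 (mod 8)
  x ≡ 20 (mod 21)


Moduli 14, 8, 21 are not pairwise coprime, so CRT works modulo lcm(m_i) when all pairwise compatibility conditions hold.
Pairwise compatibility: gcd(m_i, m_j) must divide a_i - a_j for every pair.
Merge one congruence at a time:
  Start: x ≡ 6 (mod 14).
  Combine with x ≡ 6 (mod 8): gcd(14, 8) = 2; 6 - 6 = 0, which IS divisible by 2, so compatible.
    Write x = 6 + 14·t and substitute into x ≡ 6 (mod 8): 14·t ≡ 6 − 6 = 0 (mod 8).
    Divide the congruence (and modulus) by g = 2: 7·t ≡ 0 (mod 4).
    Reduce coefficients mod 4: 3·t ≡ 0 (mod 4).
    The inverse of 3 mod 4 is 3 (since 3·3 = 9 = 2·4 + 1), so t ≡ 3·0 = 0 ≡ 0 (mod 4).
    Then x = 6 + 14·0 = 6, valid modulo lcm(14, 8) = 56: x ≡ 6 (mod 56).
  Combine with x ≡ 20 (mod 21): gcd(56, 21) = 7; 20 - 6 = 14, which IS divisible by 7, so compatible.
    Write x = 6 + 56·t and substitute into x ≡ 20 (mod 21): 56·t ≡ 20 − 6 = 14 (mod 21).
    Divide the congruence (and modulus) by g = 7: 8·t ≡ 2 (mod 3).
    Reduce coefficients mod 3: 2·t ≡ 2 (mod 3).
    The inverse of 2 mod 3 is 2 (since 2·2 = 4 = 1·3 + 1), so t ≡ 2·2 = 4 ≡ 1 (mod 3).
    Then x = 6 + 56·1 = 62, valid modulo lcm(56, 21) = 168: x ≡ 62 (mod 168).
Verify: 62 mod 14 = 6, 62 mod 8 = 6, 62 mod 21 = 20.

x ≡ 62 (mod 168).


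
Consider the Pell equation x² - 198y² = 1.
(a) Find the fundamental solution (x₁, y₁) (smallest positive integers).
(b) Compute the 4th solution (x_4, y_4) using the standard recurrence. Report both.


Step 1: Find the fundamental solution (x₁, y₁) of x² - 198y² = 1.
  Expand √198 as a continued fraction. a₀ = ⌊√198⌋ = 14; iterate m_{k+1} = d_k·a_k − m_k, d_{k+1} = (198 − m_{k+1}²)/d_k, a_{k+1} = ⌊(a₀ + m_{k+1})/d_{k+1}⌋ (starting m₀ = 0, d₀ = 1), with convergents p_k = a_k·p_{k-1} + p_{k-2}, q_k = a_k·q_{k-1} + q_{k-2} (p₋₁ = 1, q₋₁ = 0):
  k = 0: a₀ = 14; p₀/q₀ = 14/1; p₀² − 198·q₀² = 196 − 198 = -2.
  k = 1: m = 14, d = 2, a = ⌊(14 + 14)/2⌋ = 14; p/q = (14·14 + 1)/(14·1 + 0) = 197/14; p² − 198·q² = 38809 − 38808 = 1.
  The first convergent with p² − 198·q² = 1 gives the fundamental solution (x₁, y₁) = (197, 14).
Step 2: Apply the recurrence (x_{n+1}, y_{n+1}) = (x₁x_n + 198y₁y_n, x₁y_n + y₁x_n) repeatedly.
  From (x_1, y_1) = (197, 14): x_2 = 197·197 + 198·14·14 = 77617; y_2 = 197·14 + 14·197 = 5516.
  From (x_2, y_2) = (77617, 5516): x_3 = 197·77617 + 198·14·5516 = 30580901; y_3 = 197·5516 + 14·77617 = 2173290.
  From (x_3, y_3) = (30580901, 2173290): x_4 = 197·30580901 + 198·14·2173290 = 12048797377; y_4 = 197·2173290 + 14·30580901 = 856270744.
Step 3: Verify x_4² - 198·y_4² = 145173518232002080129 - 145173518232002080128 = 1 (should be 1). ✓

(x_1, y_1) = (197, 14); (x_4, y_4) = (12048797377, 856270744).
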